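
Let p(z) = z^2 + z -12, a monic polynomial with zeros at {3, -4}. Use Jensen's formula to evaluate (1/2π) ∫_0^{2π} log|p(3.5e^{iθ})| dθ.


Zeros: -4, 3; r = 3.5.
Inside |z| < r: 3. Outside (|z| ≥ r): -4.
p(0) = -12, so log|p(0)| = log(12) = 2.4849.
Apply Jensen: I(r) = log|p(0)| + Σ_k log(r/|z_k|), summed over zeros inside |z| < r.
  log(r/|z_k|) for z_k = 3: log(3.5/3) = 0.1542
  Outside zeros (-4) contribute nothing to the Jensen sum.
Sum over inside zeros: 0.1542.
I(r) = log|p(0)| + (inside sum) = 2.4849 + 0.1542 = 2.6391.
Note: since some zeros are outside |z| ≤ r, the simplified n·log(r) form does NOT apply — only the inside zeros contribute.

I(r) ≈ 2.6391.


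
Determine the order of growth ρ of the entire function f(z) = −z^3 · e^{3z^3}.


M(r) = max_{|z|=r} |-1|·|z|^3·|e^{3z^3}| = 1·r^3 · e^{3r^3} (the factors attain their maxima compatibly on |z|=r). Then log M(r) = log 1 + 3·log r + 3r^3, dominated by the last term, so log log M(r) ~ 3·log r. The polynomial factor -1z^3 contributes only a log r term and does not affect the order. ρ = 3.
Therefore ρ = 3.

Order ρ = 3.


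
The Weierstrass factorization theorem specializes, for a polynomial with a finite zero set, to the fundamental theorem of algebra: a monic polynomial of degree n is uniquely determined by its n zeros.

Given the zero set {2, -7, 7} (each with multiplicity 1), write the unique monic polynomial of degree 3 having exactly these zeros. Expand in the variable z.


The polynomial is p(z) = ∏_{α ∈ S} (z − α), where S = {2, -7, 7}.
Expanding the product yields: p(z) = z^3 -2·z^2 -49·z + 98.
The resulting polynomial has degree 3 and real coefficients as required.

p(z) = z^3 -2·z^2 -49·z + 98.


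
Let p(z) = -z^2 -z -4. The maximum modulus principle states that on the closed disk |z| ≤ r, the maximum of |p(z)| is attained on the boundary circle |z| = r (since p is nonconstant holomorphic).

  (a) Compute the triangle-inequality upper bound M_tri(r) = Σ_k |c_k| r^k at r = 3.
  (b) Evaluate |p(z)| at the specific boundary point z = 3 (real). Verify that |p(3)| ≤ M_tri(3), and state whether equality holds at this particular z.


Coefficients: c_0 = -4, c_1 = -1, c_2 = -1. Radius r = 3.
Part (a). Triangle bound: M_tri(r) = Σ_k |c_k| r^k
  = |-4|·3^0 + |-1|·3^1 + |-1|·3^2
  = 4 + 3 + 9 = 16.
This bounds M(r) := max_{|z|=r} |p(z)| from above; equality holds iff all terms c_k z^k can be made to align in phase at a single z on |z|=r.
Part (b). At z = 3 (real, on the circle |z| = r):
  p(3) = (-4)·3^0 + (-1)·3^1 + (-1)·3^2 = -16.
  |p(3)| = 16.
Since all nonzero coefficients share the same sign, |p(3)| = 16 = M_tri(3); the triangle bound is attained at z = 3, so in fact M(r) = 16.

M_tri(3) = 16; |p(3)| = 16; equality at z=3: yes.


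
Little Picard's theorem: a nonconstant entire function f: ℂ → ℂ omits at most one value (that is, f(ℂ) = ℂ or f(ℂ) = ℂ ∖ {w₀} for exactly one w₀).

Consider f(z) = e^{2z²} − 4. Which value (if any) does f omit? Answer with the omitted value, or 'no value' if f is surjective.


Little Picard bounds the complement of f(ℂ) to at most one point.
The exponent g(z) = 2z² is a nonconstant polynomial, hence surjective onto ℂ. So e^{g(z)} takes every value in {e^w : w ∈ ℂ} = ℂ ∖ {0}. Adding -4 shifts the range to ℂ ∖ {-4}. f omits exactly -4.

Omitted value: -4.


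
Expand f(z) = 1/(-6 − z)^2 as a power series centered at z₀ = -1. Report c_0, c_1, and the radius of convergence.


Let w = z − z₀, so z = z₀ + w.
Then -6 − z = -6 − (z₀ + w) = (-6 − z₀) − w = -5 − w.
f(z) = 1/(-5 − w)^2 = (1/(-5)^2) · (1 − w/(-5))^{−2}.
By the binomial series (1−u)^{−2} = Σ_{n≥0} C(n+1, 1) u^n for |u|<1, with u = w/(-5):
  c_n = C(n+1, 1) / (-5)^(n+2).
  c_0 = 1/(-5)^2 = 1/25.
  c_1 = 2/(-5)^3 = -2/125.
The series is valid for |w/d| < 1, i.e. |z − z₀| < |d|.
Radius of convergence: R = |-6 − z₀| = |-5| = 5 (distance from z₀ to the singularity z = -6).

c_0 = 1/25, c_1 = -2/125; R = 5.


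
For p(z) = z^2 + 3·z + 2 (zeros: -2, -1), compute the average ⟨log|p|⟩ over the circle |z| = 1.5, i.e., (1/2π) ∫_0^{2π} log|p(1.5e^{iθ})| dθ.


Zeros: -2, -1; r = 1.5.
Inside |z| < r: -1. Outside (|z| ≥ r): -2.
p(0) = 2, so log|p(0)| = log(2) = 0.6931.
Apply Jensen: I(r) = log|p(0)| + Σ_k log(r/|z_k|), summed over zeros inside |z| < r.
  log(r/|z_k|) for z_k = -1: log(1.5/1) = 0.4055
  Outside zeros (-2) contribute nothing to the Jensen sum.
Sum over inside zeros: 0.4055.
I(r) = log|p(0)| + (inside sum) = 0.6931 + 0.4055 = 1.0986.
Note: since some zeros are outside |z| ≤ r, the simplified n·log(r) form does NOT apply — only the inside zeros contribute.

I(r) ≈ 1.0986.


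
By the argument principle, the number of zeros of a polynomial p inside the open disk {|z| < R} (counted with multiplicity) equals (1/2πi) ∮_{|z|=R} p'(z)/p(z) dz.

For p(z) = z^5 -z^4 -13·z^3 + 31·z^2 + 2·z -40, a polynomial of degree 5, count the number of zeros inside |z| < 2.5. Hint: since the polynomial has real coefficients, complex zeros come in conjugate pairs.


The zeros of p are: -1, (2 + 1i), (2 - 1i), 2, -4.
Their magnitudes are: 1, 2.236, 2.236, 2, 4.
Zeros with |z| < R = 2.5: -1, (2 + 1i), (2 - 1i), 2.
Count = 4.
By the argument principle, (1/2πi) ∮_{|z|=R} p'(z)/p(z) dz equals exactly this count.

Number of zeros inside |z| < 2.5: 4.


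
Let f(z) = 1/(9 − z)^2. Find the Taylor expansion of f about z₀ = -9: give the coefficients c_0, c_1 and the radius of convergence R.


Let w = z − z₀, so z = z₀ + w.
Then 9 − z = 9 − (z₀ + w) = (9 − z₀) − w = 18 − w.
f(z) = 1/(18 − w)^2 = (1/(18)^2) · (1 − w/(18))^{−2}.
By the binomial series (1−u)^{−2} = Σ_{n≥0} C(n+1, 1) u^n for |u|<1, with u = w/(18):
  c_n = C(n+1, 1) / (18)^(n+2).
  c_0 = 1/(18)^2 = 1/324.
  c_1 = 2/(18)^3 = 1/2916.
The series is valid for |w/d| < 1, i.e. |z − z₀| < |d|.
Radius of convergence: R = |9 − z₀| = |18| = 18 (distance from z₀ to the singularity z = 9).

c_0 = 1/324, c_1 = 1/2916; R = 18.


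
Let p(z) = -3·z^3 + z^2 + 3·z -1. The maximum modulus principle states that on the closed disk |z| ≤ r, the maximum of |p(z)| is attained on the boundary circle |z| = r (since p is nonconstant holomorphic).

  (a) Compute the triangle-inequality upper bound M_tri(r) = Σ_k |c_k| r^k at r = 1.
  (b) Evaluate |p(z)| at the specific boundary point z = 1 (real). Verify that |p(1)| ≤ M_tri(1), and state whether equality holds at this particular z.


Coefficients: c_0 = -1, c_1 = 3, c_2 = 1, c_3 = -3. Radius r = 1.
Part (a). Triangle bound: M_tri(r) = Σ_k |c_k| r^k
  = |-1|·1^0 + |3|·1^1 + |1|·1^2 + |-3|·1^3
  = 1 + 3 + 1 + 3 = 8.
This bounds M(r) := max_{|z|=r} |p(z)| from above; equality holds iff all terms c_k z^k can be made to align in phase at a single z on |z|=r.
Part (b). At z = 1 (real, on the circle |z| = r):
  p(1) = (-1)·1^0 + (3)·1^1 + (1)·1^2 + (-3)·1^3 = 0.
  |p(1)| = 0.
Check: |p(1)| = 0 ≤ 8 = M_tri(1). ✓ Equality does not hold at z = 1 (the coefficients have mixed signs, so the terms do not all align in phase there).

M_tri(1) = 8; |p(1)| = 0; equality at z=1: no.


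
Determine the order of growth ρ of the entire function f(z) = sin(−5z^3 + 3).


Write sin(w) = (e^{iw} ± e^{−iw})/(2 or 2i), so |sin(w)| ≤ e^{|w|}. With w = −5z^3 + 3, |w| ≤ 5r^3 + 3 on |z|=r, giving M(r) ≤ e^{5r^3 + 3} and ρ ≤ 3. For the lower bound, choose z on |z|=r with -5z^3 purely imaginary of modulus 5r^3; then |sin(−5z^3 + 3)| grows like e^{5r^3}/2, so ρ ≥ 3. Hence ρ = 3.
Therefore ρ = 3.

Order ρ = 3.


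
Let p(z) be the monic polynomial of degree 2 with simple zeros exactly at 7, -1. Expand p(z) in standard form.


The polynomial is p(z) = ∏_{α ∈ S} (z − α), where S = {7, -1}.
Expanding the product yields: p(z) = z^2 -6·z -7.
The resulting polynomial has degree 2 and real coefficients as required.

p(z) = z^2 -6·z -7.


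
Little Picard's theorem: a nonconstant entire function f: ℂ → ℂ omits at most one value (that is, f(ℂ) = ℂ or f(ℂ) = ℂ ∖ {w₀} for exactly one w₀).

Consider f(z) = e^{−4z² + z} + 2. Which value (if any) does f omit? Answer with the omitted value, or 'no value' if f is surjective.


Little Picard bounds the complement of f(ℂ) to at most one point.
The exponent g(z) = −4z² + z is a nonconstant polynomial, hence surjective onto ℂ. So e^{g(z)} takes every value in {e^w : w ∈ ℂ} = ℂ ∖ {0}. Adding 2 shifts the range to ℂ ∖ {2}. f omits exactly 2.

Omitted value: 2.


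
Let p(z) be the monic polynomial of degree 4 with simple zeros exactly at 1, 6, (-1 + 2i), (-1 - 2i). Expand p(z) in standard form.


The polynomial is p(z) = ∏_{α ∈ S} (z − α), where S = {1, 6, (-1 + 2i), (-1 - 2i)}.
Expanding the product yields: p(z) = z^4 -5·z^3 -3·z^2 -23·z + 30.
Note conjugate pairs combine to real quadratics: (z − (-1+2i))(z − (-1−2i)) = z² + 2z + 5.
The resulting polynomial has degree 4 and real coefficients as required.

p(z) = z^4 -5·z^3 -3·z^2 -23·z + 30.


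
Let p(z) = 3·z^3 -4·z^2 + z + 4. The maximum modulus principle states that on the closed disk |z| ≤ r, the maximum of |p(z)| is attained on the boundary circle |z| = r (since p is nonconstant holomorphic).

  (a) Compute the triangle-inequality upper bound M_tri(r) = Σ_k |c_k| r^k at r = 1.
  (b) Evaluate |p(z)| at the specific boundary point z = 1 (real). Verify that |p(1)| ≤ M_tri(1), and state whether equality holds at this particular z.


Coefficients: c_0 = 4, c_1 = 1, c_2 = -4, c_3 = 3. Radius r = 1.
Part (a). Triangle bound: M_tri(r) = Σ_k |c_k| r^k
  = |4|·1^0 + |1|·1^1 + |-4|·1^2 + |3|·1^3
  = 4 + 1 + 4 + 3 = 12.
This bounds M(r) := max_{|z|=r} |p(z)| from above; equality holds iff all terms c_k z^k can be made to align in phase at a single z on |z|=r.
Part (b). At z = 1 (real, on the circle |z| = r):
  p(1) = (4)·1^0 + (1)·1^1 + (-4)·1^2 + (3)·1^3 = 4.
  |p(1)| = 4.
Check: |p(1)| = 4 ≤ 12 = M_tri(1). ✓ Equality does not hold at z = 1 (the coefficients have mixed signs, so the terms do not all align in phase there).

M_tri(1) = 12; |p(1)| = 4; equality at z=1: no.


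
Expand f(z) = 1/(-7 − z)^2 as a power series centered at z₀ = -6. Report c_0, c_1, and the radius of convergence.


Let w = z − z₀, so z = z₀ + w.
Then -7 − z = -7 − (z₀ + w) = (-7 − z₀) − w = -1 − w.
f(z) = 1/(-1 − w)^2 = (1/(-1)^2) · (1 − w/(-1))^{−2}.
By the binomial series (1−u)^{−2} = Σ_{n≥0} C(n+1, 1) u^n for |u|<1, with u = w/(-1):
  c_n = C(n+1, 1) / (-1)^(n+2).
  c_0 = 1/(-1)^2 = 1.
  c_1 = 2/(-1)^3 = -2.
The series is valid for |w/d| < 1, i.e. |z − z₀| < |d|.
Radius of convergence: R = |-7 − z₀| = |-1| = 1 (distance from z₀ to the singularity z = -7).

c_0 = 1, c_1 = -2; R = 1.


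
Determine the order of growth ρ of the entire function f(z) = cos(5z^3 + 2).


Write cos(w) = (e^{iw} ± e^{−iw})/(2 or 2i), so |cos(w)| ≤ e^{|w|}. With w = 5z^3 + 2, |w| ≤ 5r^3 + 2 on |z|=r, giving M(r) ≤ e^{5r^3 + 2} and ρ ≤ 3. For the lower bound, choose z on |z|=r with 5z^3 purely imaginary of modulus 5r^3; then |cos(5z^3 + 2)| grows like e^{5r^3}/2, so ρ ≥ 3. Hence ρ = 3.
Therefore ρ = 3.

Order ρ = 3.


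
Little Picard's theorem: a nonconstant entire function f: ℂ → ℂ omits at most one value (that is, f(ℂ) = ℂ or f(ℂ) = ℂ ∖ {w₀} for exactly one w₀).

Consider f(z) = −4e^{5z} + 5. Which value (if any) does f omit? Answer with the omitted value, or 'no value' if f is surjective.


Little Picard bounds the complement of f(ℂ) to at most one point.
e^{5z} is never zero on ℂ, so -4·e^{5z} takes every value in ℂ ∖ {0}. Adding 5 shifts the range to ℂ ∖ {5}. Thus f omits exactly the value 5.

Omitted value: 5.


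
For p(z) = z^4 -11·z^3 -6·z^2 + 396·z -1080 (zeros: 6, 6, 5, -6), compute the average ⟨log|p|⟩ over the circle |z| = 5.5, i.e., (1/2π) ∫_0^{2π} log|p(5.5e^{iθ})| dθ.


Zeros: -6, 5, 6, 6; r = 5.5.
Inside |z| < r: 5. Outside (|z| ≥ r): -6, 6, 6.
p(0) = -1080, so log|p(0)| = log(1080) = 6.9847.
Apply Jensen: I(r) = log|p(0)| + Σ_k log(r/|z_k|), summed over zeros inside |z| < r.
  log(r/|z_k|) for z_k = 5: log(5.5/5) = 0.0953
  Outside zeros (-6, 6, 6) contribute nothing to the Jensen sum.
Sum over inside zeros: 0.0953.
I(r) = log|p(0)| + (inside sum) = 6.9847 + 0.0953 = 7.0800.
Note: since some zeros are outside |z| ≤ r, the simplified n·log(r) form does NOT apply — only the inside zeros contribute.

I(r) ≈ 7.0800.


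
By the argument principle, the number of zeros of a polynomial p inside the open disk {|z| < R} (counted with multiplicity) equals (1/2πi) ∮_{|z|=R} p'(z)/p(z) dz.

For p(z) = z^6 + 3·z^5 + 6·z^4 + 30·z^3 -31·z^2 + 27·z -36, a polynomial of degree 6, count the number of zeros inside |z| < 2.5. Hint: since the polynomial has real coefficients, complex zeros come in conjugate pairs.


The zeros of p are: 1, (0 + 3i), (0 - 3i), -4, (0 + 1i), (0 - 1i).
Their magnitudes are: 1, 3, 3, 4, 1, 1.
Zeros with |z| < R = 2.5: 1, (0 + 1i), (0 - 1i).
Count = 3.
By the argument principle, (1/2πi) ∮_{|z|=R} p'(z)/p(z) dz equals exactly this count.

Number of zeros inside |z| < 2.5: 3.


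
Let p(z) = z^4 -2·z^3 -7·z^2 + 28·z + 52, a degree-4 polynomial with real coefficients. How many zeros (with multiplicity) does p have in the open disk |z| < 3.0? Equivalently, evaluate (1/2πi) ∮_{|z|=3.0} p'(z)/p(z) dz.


The zeros of p are: (3 + 2i), (3 - 2i), -2, -2.
Their magnitudes are: 3.606, 3.606, 2, 2.
Zeros with |z| < R = 3.0: -2, -2.
Count = 2.
By the argument principle, (1/2πi) ∮_{|z|=R} p'(z)/p(z) dz equals exactly this count.

Number of zeros inside |z| < 3.0: 2.


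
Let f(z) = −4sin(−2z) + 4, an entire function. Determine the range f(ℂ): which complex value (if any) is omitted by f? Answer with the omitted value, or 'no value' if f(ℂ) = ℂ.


Little Picard bounds the complement of f(ℂ) to at most one point.
sin is entire and surjective onto ℂ: for every w ∈ ℂ, sin(ζ) = w has a solution ζ ∈ ℂ (e.g., via the complex inverse arcsin). With ζ = −2z this gives z = ζ/(-2). Then -4·sin(−2z) takes every value in -4·ℂ = ℂ, and adding 4 is a bijection of ℂ. So f is surjective and omits no value. (Note: only on the real line is sin bounded by [−1, 1].)

Omitted value: no value.


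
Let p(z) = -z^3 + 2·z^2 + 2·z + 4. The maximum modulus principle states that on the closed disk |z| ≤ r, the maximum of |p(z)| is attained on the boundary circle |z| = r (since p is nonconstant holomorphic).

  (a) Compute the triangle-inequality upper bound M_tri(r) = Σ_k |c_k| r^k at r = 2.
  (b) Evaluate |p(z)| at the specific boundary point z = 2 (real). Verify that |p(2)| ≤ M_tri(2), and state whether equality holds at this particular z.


Coefficients: c_0 = 4, c_1 = 2, c_2 = 2, c_3 = -1. Radius r = 2.
Part (a). Triangle bound: M_tri(r) = Σ_k |c_k| r^k
  = |4|·2^0 + |2|·2^1 + |2|·2^2 + |-1|·2^3
  = 4 + 4 + 8 + 8 = 24.
This bounds M(r) := max_{|z|=r} |p(z)| from above; equality holds iff all terms c_k z^k can be made to align in phase at a single z on |z|=r.
Part (b). At z = 2 (real, on the circle |z| = r):
  p(2) = (4)·2^0 + (2)·2^1 + (2)·2^2 + (-1)·2^3 = 8.
  |p(2)| = 8.
Check: |p(2)| = 8 ≤ 24 = M_tri(2). ✓ Equality does not hold at z = 2 (the coefficients have mixed signs, so the terms do not all align in phase there).

M_tri(2) = 24; |p(2)| = 8; equality at z=2: no.


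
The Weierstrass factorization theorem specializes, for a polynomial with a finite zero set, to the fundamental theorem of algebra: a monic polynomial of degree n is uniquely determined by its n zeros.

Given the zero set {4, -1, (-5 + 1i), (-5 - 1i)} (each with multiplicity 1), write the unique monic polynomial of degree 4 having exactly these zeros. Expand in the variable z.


The polynomial is p(z) = ∏_{α ∈ S} (z − α), where S = {4, -1, (-5 + 1i), (-5 - 1i)}.
Expanding the product yields: p(z) = z^4 + 7·z^3 -8·z^2 -118·z -104.
Note conjugate pairs combine to real quadratics: (z − (-5+1i))(z − (-5−1i)) = z² + 10z + 26.
The resulting polynomial has degree 4 and real coefficients as required.

p(z) = z^4 + 7·z^3 -8·z^2 -118·z -104.


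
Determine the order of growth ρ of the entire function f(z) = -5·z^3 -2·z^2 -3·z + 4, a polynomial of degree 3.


|f(z)| ≤ Σ|c_k|·r^k = O(r^3) as r → ∞. Polynomial growth is O(e^{r^ε}) for every ε > 0 (since r^3/e^{r^ε} → 0), so ρ ≤ ε for all ε > 0, i.e. ρ = 0. Every nonconstant polynomial has order 0.
Therefore ρ = 0.

Order ρ = 0.


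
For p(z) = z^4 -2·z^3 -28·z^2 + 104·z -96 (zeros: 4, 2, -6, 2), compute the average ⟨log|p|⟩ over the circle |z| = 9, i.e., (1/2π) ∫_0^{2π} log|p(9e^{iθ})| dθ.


Zeros: -6, 2, 2, 4; r = 9.
Inside |z| < r: -6, 2, 2, 4. Outside (|z| ≥ r): ∅.
p(0) = -96, so log|p(0)| = log(96) = 4.5643.
Apply Jensen: I(r) = log|p(0)| + Σ_k log(r/|z_k|), summed over zeros inside |z| < r.
  log(r/|z_k|) for z_k = 4: log(9/4) = 0.8109
  log(r/|z_k|) for z_k = 2: log(9/2) = 1.5041
  log(r/|z_k|) for z_k = -6: log(9/6) = 0.4055
  log(r/|z_k|) for z_k = 2: log(9/2) = 1.5041
Sum over inside zeros: 4.2246.
I(r) = log|p(0)| + (inside sum) = 4.5643 + 4.2246 = 8.7889.
Closed form (all zeros inside, monic): I(r) = n·log(r) = 4·log(9) = 8.7889. ✓

I(r) ≈ 8.7889.


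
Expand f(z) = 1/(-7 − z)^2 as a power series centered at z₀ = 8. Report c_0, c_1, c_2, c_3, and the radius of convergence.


Let w = z − z₀, so z = z₀ + w.
Then -7 − z = -7 − (z₀ + w) = (-7 − z₀) − w = -15 − w.
f(z) = 1/(-15 − w)^2 = (1/(-15)^2) · (1 − w/(-15))^{−2}.
By the binomial series (1−u)^{−2} = Σ_{n≥0} C(n+1, 1) u^n for |u|<1, with u = w/(-15):
  c_n = C(n+1, 1) / (-15)^(n+2).
  c_0 = 1/(-15)^2 = 1/225.
  c_1 = 2/(-15)^3 = -2/3375.
  c_2 = 3/(-15)^4 = 1/16875.
  c_3 = 4/(-15)^5 = -4/759375.
The series is valid for |w/d| < 1, i.e. |z − z₀| < |d|.
Radius of convergence: R = |-7 − z₀| = |-15| = 15 (distance from z₀ to the singularity z = -7).

c_0 = 1/225, c_1 = -2/3375, c_2 = 1/16875, c_3 = -4/759375; R = 15.


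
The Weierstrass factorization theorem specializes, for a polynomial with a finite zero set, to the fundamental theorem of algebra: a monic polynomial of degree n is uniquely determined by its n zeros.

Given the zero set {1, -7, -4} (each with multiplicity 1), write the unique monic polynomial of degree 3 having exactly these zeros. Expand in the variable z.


The polynomial is p(z) = ∏_{α ∈ S} (z − α), where S = {1, -7, -4}.
Expanding the product yields: p(z) = z^3 + 10·z^2 + 17·z -28.
The resulting polynomial has degree 3 and real coefficients as required.

p(z) = z^3 + 10·z^2 + 17·z -28.


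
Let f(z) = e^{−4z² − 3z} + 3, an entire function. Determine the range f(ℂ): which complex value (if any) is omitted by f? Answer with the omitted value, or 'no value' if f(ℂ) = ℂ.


Little Picard bounds the complement of f(ℂ) to at most one point.
The exponent g(z) = −4z² − 3z is a nonconstant polynomial, hence surjective onto ℂ. So e^{g(z)} takes every value in {e^w : w ∈ ℂ} = ℂ ∖ {0}. Adding 3 shifts the range to ℂ ∖ {3}. f omits exactly 3.

Omitted value: 3.


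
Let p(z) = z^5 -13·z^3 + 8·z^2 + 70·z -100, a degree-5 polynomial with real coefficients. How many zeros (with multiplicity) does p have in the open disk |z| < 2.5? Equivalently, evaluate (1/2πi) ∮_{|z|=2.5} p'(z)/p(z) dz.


The zeros of p are: 2, (-3 + 1i), (-3 - 1i), (2 + 1i), (2 - 1i).
Their magnitudes are: 2, 3.162, 3.162, 2.236, 2.236.
Zeros with |z| < R = 2.5: 2, (2 + 1i), (2 - 1i).
Count = 3.
By the argument principle, (1/2πi) ∮_{|z|=R} p'(z)/p(z) dz equals exactly this count.

Number of zeros inside |z| < 2.5: 3.


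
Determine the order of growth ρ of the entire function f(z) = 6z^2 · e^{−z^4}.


M(r) = max_{|z|=r} |6|·|z|^2·|e^{−z^4}| = 6·r^2 · e^{1r^4} (the factors attain their maxima compatibly on |z|=r). Then log M(r) = log 6 + 2·log r + 1r^4, dominated by the last term, so log log M(r) ~ 4·log r. The polynomial factor 6z^2 contributes only a log r term and does not affect the order. ρ = 4.
Therefore ρ = 4.

Order ρ = 4.


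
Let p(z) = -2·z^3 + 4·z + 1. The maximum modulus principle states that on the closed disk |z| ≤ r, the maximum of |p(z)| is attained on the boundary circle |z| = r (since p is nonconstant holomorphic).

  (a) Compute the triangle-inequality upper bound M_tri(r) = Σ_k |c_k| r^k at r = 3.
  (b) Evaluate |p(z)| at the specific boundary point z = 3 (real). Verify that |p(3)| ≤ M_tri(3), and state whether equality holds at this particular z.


Coefficients: c_0 = 1, c_1 = 4, c_2 = 0, c_3 = -2. Radius r = 3.
Part (a). Triangle bound: M_tri(r) = Σ_k |c_k| r^k
  = |1|·3^0 + |4|·3^1 + |0|·3^2 + |-2|·3^3
  = 1 + 12 + 0 + 54 = 67.
This bounds M(r) := max_{|z|=r} |p(z)| from above; equality holds iff all terms c_k z^k can be made to align in phase at a single z on |z|=r.
Part (b). At z = 3 (real, on the circle |z| = r):
  p(3) = (1)·3^0 + (4)·3^1 + (0)·3^2 + (-2)·3^3 = -41.
  |p(3)| = 41.
Check: |p(3)| = 41 ≤ 67 = M_tri(3). ✓ Equality does not hold at z = 3 (the coefficients have mixed signs, so the terms do not all align in phase there).

M_tri(3) = 67; |p(3)| = 41; equality at z=3: no.


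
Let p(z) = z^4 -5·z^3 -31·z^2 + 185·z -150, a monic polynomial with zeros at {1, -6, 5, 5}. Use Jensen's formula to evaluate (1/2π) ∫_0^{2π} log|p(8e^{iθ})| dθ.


Zeros: -6, 1, 5, 5; r = 8.
Inside |z| < r: -6, 1, 5, 5. Outside (|z| ≥ r): ∅.
p(0) = -150, so log|p(0)| = log(150) = 5.0106.
Apply Jensen: I(r) = log|p(0)| + Σ_k log(r/|z_k|), summed over zeros inside |z| < r.
  log(r/|z_k|) for z_k = 1: log(8/1) = 2.0794
  log(r/|z_k|) for z_k = -6: log(8/6) = 0.2877
  log(r/|z_k|) for z_k = 5: log(8/5) = 0.4700
  log(r/|z_k|) for z_k = 5: log(8/5) = 0.4700
Sum over inside zeros: 3.3071.
I(r) = log|p(0)| + (inside sum) = 5.0106 + 3.3071 = 8.3178.
Closed form (all zeros inside, monic): I(r) = n·log(r) = 4·log(8) = 8.3178. ✓

I(r) ≈ 8.3178.


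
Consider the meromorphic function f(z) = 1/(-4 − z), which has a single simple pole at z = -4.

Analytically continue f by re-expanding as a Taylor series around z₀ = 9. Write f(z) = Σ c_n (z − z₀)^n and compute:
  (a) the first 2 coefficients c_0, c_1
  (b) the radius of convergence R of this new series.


Let w = z − z₀, so z = z₀ + w.
Then -4 − z = -4 − (z₀ + w) = (-4 − z₀) − w = -13 − w.
f(z) = 1/(-13 − w) = (1/(-13)) · 1/(1 − w/(-13)) = Σ_{n≥0} w^n / (-13)^(n+1).
So c_n = 1/(-13)^(n+1):
  c_0 = 1/(-13)^1 = -1/13.
  c_1 = 1/(-13)^2 = 1/169.
The series is valid for |w/d| < 1, i.e. |z − z₀| < |d|.
Radius of convergence: R = |-4 − z₀| = |-13| = 13 (distance from z₀ to the singularity z = -4).

c_0 = -1/13, c_1 = 1/169; R = 13.


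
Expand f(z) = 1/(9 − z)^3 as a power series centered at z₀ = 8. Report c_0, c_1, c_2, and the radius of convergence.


Let w = z − z₀, so z = z₀ + w.
Then 9 − z = 9 − (z₀ + w) = (9 − z₀) − w = 1 − w.
f(z) = 1/(1 − w)^3 = (1/(1)^3) · (1 − w/(1))^{−3}.
By the binomial series (1−u)^{−3} = Σ_{n≥0} C(n+2, 2) u^n for |u|<1, with u = w/(1):
  c_n = C(n+2, 2) / (1)^(n+3).
  c_0 = 1/(1)^3 = 1.
  c_1 = 3/(1)^4 = 3.
  c_2 = 6/(1)^5 = 6.
The series is valid for |w/d| < 1, i.e. |z − z₀| < |d|.
Radius of convergence: R = |9 − z₀| = |1| = 1 (distance from z₀ to the singularity z = 9).

c_0 = 1, c_1 = 3, c_2 = 6; R = 1.


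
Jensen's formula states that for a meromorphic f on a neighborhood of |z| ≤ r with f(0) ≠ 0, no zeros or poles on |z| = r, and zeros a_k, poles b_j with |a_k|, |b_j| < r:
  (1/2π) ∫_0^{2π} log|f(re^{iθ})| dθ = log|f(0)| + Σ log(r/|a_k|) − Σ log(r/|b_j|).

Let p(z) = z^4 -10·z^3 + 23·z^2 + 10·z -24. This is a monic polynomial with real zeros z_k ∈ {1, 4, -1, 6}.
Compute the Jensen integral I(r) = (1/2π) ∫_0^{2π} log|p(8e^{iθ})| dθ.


Zeros: -1, 1, 4, 6; r = 8.
Inside |z| < r: -1, 1, 4, 6. Outside (|z| ≥ r): ∅.
p(0) = -24, so log|p(0)| = log(24) = 3.1781.
Apply Jensen: I(r) = log|p(0)| + Σ_k log(r/|z_k|), summed over zeros inside |z| < r.
  log(r/|z_k|) for z_k = 1: log(8/1) = 2.0794
  log(r/|z_k|) for z_k = 4: log(8/4) = 0.6931
  log(r/|z_k|) for z_k = -1: log(8/1) = 2.0794
  log(r/|z_k|) for z_k = 6: log(8/6) = 0.2877
Sum over inside zeros: 5.1397.
I(r) = log|p(0)| + (inside sum) = 3.1781 + 5.1397 = 8.3178.
Closed form (all zeros inside, monic): I(r) = n·log(r) = 4·log(8) = 8.3178. ✓

I(r) ≈ 8.3178.


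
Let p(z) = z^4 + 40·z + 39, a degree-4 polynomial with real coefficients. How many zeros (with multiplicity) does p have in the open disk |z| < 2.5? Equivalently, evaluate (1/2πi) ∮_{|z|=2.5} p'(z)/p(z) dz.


The zeros of p are: (2 + 3i), (2 - 3i), -3, -1.
Their magnitudes are: 3.606, 3.606, 3, 1.
Zeros with |z| < R = 2.5: -1.
Count = 1.
By the argument principle, (1/2πi) ∮_{|z|=R} p'(z)/p(z) dz equals exactly this count.

Number of zeros inside |z| < 2.5: 1.


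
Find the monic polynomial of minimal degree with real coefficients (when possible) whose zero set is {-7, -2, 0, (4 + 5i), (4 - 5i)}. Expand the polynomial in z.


The polynomial is p(z) = ∏_{α ∈ S} (z − α), where S = {-7, -2, 0, (4 + 5i), (4 - 5i)}.
Expanding the product yields: p(z) = z^5 + z^4 -17·z^3 + 257·z^2 + 574·z.
Note conjugate pairs combine to real quadratics: (z − (4+5i))(z − (4−5i)) = z² − 8z + 41.
The resulting polynomial has degree 5 and real coefficients as required.

p(z) = z^5 + z^4 -17·z^3 + 257·z^2 + 574·z.


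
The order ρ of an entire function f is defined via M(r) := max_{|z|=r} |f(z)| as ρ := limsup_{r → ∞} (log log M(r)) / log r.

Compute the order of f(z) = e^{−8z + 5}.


|e^{−8z + 5}| = e^{Re(-8·z) + 5} ≤ e^{8|z|^1 + 5} = e^{8r^1 + 5} on |z| = r, so ρ ≤ 1. Choosing z on |z|=r so that -8·z is real positive (always possible by picking arg z appropriately) gives |f(z)| = e^{8r^1 + 5}, matching the bound. The additive constant 5 does not affect log log M(r) ~ 1·log r. Hence ρ = 1.
Therefore ρ = 1.

Order ρ = 1.


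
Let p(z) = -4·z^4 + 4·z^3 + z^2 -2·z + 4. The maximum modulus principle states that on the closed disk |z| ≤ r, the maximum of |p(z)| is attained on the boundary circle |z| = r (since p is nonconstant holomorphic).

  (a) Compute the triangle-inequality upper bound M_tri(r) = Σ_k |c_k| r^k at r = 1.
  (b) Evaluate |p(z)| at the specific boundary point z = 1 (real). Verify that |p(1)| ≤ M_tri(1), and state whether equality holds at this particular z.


Coefficients: c_0 = 4, c_1 = -2, c_2 = 1, c_3 = 4, c_4 = -4. Radius r = 1.
Part (a). Triangle bound: M_tri(r) = Σ_k |c_k| r^k
  = |4|·1^0 + |-2|·1^1 + |1|·1^2 + |4|·1^3 + |-4|·1^4
  = 4 + 2 + 1 + 4 + 4 = 15.
This bounds M(r) := max_{|z|=r} |p(z)| from above; equality holds iff all terms c_k z^k can be made to align in phase at a single z on |z|=r.
Part (b). At z = 1 (real, on the circle |z| = r):
  p(1) = (4)·1^0 + (-2)·1^1 + (1)·1^2 + (4)·1^3 + (-4)·1^4 = 3.
  |p(1)| = 3.
Check: |p(1)| = 3 ≤ 15 = M_tri(1). ✓ Equality does not hold at z = 1 (the coefficients have mixed signs, so the terms do not all align in phase there).

M_tri(1) = 15; |p(1)| = 3; equality at z=1: no.


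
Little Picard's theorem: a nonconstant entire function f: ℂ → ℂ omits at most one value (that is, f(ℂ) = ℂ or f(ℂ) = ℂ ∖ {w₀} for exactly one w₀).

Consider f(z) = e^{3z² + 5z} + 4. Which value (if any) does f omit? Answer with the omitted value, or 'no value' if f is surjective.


Little Picard bounds the complement of f(ℂ) to at most one point.
The exponent g(z) = 3z² + 5z is a nonconstant polynomial, hence surjective onto ℂ. So e^{g(z)} takes every value in {e^w : w ∈ ℂ} = ℂ ∖ {0}. Adding 4 shifts the range to ℂ ∖ {4}. f omits exactly 4.

Omitted value: 4.


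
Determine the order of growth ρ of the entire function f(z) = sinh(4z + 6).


sinh(w) is a linear combination of e^{iw} and e^{−iw} (or e^w, e^{−w} in the hyperbolic case), so |sinh(w)| ≤ e^{|w|}. With w = 4z + 6, |w| ≤ 4|z| + 6 = 4r + 6 on |z| = r, giving M(r) ≤ e^{4r + 6}, so ρ ≤ 1. On a suitable ray (z = it for sin/cos; z = t for sinh/cosh, t real → ∞), |sinh(4z + 6)| grows like e^{4|t|}/2, so ρ ≥ 1. Hence ρ = 1.
Therefore ρ = 1.

Order ρ = 1.


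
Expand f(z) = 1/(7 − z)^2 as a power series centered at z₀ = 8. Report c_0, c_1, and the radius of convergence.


Let w = z − z₀, so z = z₀ + w.
Then 7 − z = 7 − (z₀ + w) = (7 − z₀) − w = -1 − w.
f(z) = 1/(-1 − w)^2 = (1/(-1)^2) · (1 − w/(-1))^{−2}.
By the binomial series (1−u)^{−2} = Σ_{n≥0} C(n+1, 1) u^n for |u|<1, with u = w/(-1):
  c_n = C(n+1, 1) / (-1)^(n+2).
  c_0 = 1/(-1)^2 = 1.
  c_1 = 2/(-1)^3 = -2.
The series is valid for |w/d| < 1, i.e. |z − z₀| < |d|.
Radius of convergence: R = |7 − z₀| = |-1| = 1 (distance from z₀ to the singularity z = 7).

c_0 = 1, c_1 = -2; R = 1.


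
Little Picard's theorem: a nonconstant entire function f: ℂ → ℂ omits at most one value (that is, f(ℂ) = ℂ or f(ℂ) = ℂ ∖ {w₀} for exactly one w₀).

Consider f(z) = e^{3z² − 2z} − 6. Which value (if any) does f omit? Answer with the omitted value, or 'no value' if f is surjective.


Little Picard bounds the complement of f(ℂ) to at most one point.
The exponent g(z) = 3z² − 2z is a nonconstant polynomial, hence surjective onto ℂ. So e^{g(z)} takes every value in {e^w : w ∈ ℂ} = ℂ ∖ {0}. Adding -6 shifts the range to ℂ ∖ {-6}. f omits exactly -6.

Omitted value: -6.


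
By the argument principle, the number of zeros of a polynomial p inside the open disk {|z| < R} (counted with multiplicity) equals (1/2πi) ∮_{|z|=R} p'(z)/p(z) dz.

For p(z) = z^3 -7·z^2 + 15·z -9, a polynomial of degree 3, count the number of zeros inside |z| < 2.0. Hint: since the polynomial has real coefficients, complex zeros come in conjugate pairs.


The zeros of p are: 3, 1, 3.
Their magnitudes are: 3, 1, 3.
Zeros with |z| < R = 2.0: 1.
Count = 1.
By the argument principle, (1/2πi) ∮_{|z|=R} p'(z)/p(z) dz equals exactly this count.

Number of zeros inside |z| < 2.0: 1.


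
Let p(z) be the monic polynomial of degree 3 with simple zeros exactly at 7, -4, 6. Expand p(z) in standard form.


The polynomial is p(z) = ∏_{α ∈ S} (z − α), where S = {7, -4, 6}.
Expanding the product yields: p(z) = z^3 -9·z^2 -10·z + 168.
The resulting polynomial has degree 3 and real coefficients as required.

p(z) = z^3 -9·z^2 -10·z + 168.


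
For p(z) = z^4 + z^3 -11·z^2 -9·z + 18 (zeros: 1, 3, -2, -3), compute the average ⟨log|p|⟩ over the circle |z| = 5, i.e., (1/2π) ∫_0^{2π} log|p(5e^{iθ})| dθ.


Zeros: -3, -2, 1, 3; r = 5.
Inside |z| < r: -3, -2, 1, 3. Outside (|z| ≥ r): ∅.
p(0) = 18, so log|p(0)| = log(18) = 2.8904.
Apply Jensen: I(r) = log|p(0)| + Σ_k log(r/|z_k|), summed over zeros inside |z| < r.
  log(r/|z_k|) for z_k = 1: log(5/1) = 1.6094
  log(r/|z_k|) for z_k = 3: log(5/3) = 0.5108
  log(r/|z_k|) for z_k = -2: log(5/2) = 0.9163
  log(r/|z_k|) for z_k = -3: log(5/3) = 0.5108
Sum over inside zeros: 3.5474.
I(r) = log|p(0)| + (inside sum) = 2.8904 + 3.5474 = 6.4378.
Closed form (all zeros inside, monic): I(r) = n·log(r) = 4·log(5) = 6.4378. ✓

I(r) ≈ 6.4378.


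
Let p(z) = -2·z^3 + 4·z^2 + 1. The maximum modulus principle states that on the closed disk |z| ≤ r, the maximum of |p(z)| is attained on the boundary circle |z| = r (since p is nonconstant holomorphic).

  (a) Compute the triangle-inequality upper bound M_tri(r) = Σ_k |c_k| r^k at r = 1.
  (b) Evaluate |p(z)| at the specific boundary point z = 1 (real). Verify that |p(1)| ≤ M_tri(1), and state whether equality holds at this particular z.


Coefficients: c_0 = 1, c_1 = 0, c_2 = 4, c_3 = -2. Radius r = 1.
Part (a). Triangle bound: M_tri(r) = Σ_k |c_k| r^k
  = |1|·1^0 + |0|·1^1 + |4|·1^2 + |-2|·1^3
  = 1 + 0 + 4 + 2 = 7.
This bounds M(r) := max_{|z|=r} |p(z)| from above; equality holds iff all terms c_k z^k can be made to align in phase at a single z on |z|=r.
Part (b). At z = 1 (real, on the circle |z| = r):
  p(1) = (1)·1^0 + (0)·1^1 + (4)·1^2 + (-2)·1^3 = 3.
  |p(1)| = 3.
Check: |p(1)| = 3 ≤ 7 = M_tri(1). ✓ Equality does not hold at z = 1 (the coefficients have mixed signs, so the terms do not all align in phase there).

M_tri(1) = 7; |p(1)| = 3; equality at z=1: no.


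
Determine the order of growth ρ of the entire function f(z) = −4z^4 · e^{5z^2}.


M(r) = max_{|z|=r} |-4|·|z|^4·|e^{5z^2}| = 4·r^4 · e^{5r^2} (the factors attain their maxima compatibly on |z|=r). Then log M(r) = log 4 + 4·log r + 5r^2, dominated by the last term, so log log M(r) ~ 2·log r. The polynomial factor -4z^4 contributes only a log r term and does not affect the order. ρ = 2.
Therefore ρ = 2.

Order ρ = 2.


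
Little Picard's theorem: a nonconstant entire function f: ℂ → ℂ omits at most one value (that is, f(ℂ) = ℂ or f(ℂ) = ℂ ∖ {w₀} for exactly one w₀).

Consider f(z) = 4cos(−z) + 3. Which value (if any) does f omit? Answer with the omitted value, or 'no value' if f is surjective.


Little Picard bounds the complement of f(ℂ) to at most one point.
cos is entire and surjective onto ℂ: for every w ∈ ℂ, cos(ζ) = w has a solution ζ ∈ ℂ (e.g., via the complex inverse arccos). With ζ = −z this gives z = ζ/(-1). Then 4·cos(−z) takes every value in 4·ℂ = ℂ, and adding 3 is a bijection of ℂ. So f is surjective and omits no value. (Note: only on the real line is cos bounded by [−1, 1].)

Omitted value: no value.


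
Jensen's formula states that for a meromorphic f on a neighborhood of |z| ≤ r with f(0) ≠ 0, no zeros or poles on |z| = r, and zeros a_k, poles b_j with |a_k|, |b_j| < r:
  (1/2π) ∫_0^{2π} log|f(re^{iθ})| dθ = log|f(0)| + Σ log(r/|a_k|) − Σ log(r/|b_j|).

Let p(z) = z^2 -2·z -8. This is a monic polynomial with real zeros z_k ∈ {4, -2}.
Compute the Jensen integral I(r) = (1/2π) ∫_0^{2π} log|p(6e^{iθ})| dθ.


Zeros: -2, 4; r = 6.
Inside |z| < r: -2, 4. Outside (|z| ≥ r): ∅.
p(0) = -8, so log|p(0)| = log(8) = 2.0794.
Apply Jensen: I(r) = log|p(0)| + Σ_k log(r/|z_k|), summed over zeros inside |z| < r.
  log(r/|z_k|) for z_k = 4: log(6/4) = 0.4055
  log(r/|z_k|) for z_k = -2: log(6/2) = 1.0986
Sum over inside zeros: 1.5041.
I(r) = log|p(0)| + (inside sum) = 2.0794 + 1.5041 = 3.5835.
Closed form (all zeros inside, monic): I(r) = n·log(r) = 2·log(6) = 3.5835. ✓

I(r) ≈ 3.5835.


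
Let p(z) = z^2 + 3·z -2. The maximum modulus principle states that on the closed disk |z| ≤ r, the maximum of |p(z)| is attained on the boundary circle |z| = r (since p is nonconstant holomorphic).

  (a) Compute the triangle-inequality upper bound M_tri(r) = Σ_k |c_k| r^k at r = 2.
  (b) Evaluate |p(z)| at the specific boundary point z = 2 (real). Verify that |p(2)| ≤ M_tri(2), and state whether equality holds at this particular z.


Coefficients: c_0 = -2, c_1 = 3, c_2 = 1. Radius r = 2.
Part (a). Triangle bound: M_tri(r) = Σ_k |c_k| r^k
  = |-2|·2^0 + |3|·2^1 + |1|·2^2
  = 2 + 6 + 4 = 12.
This bounds M(r) := max_{|z|=r} |p(z)| from above; equality holds iff all terms c_k z^k can be made to align in phase at a single z on |z|=r.
Part (b). At z = 2 (real, on the circle |z| = r):
  p(2) = (-2)·2^0 + (3)·2^1 + (1)·2^2 = 8.
  |p(2)| = 8.
Check: |p(2)| = 8 ≤ 12 = M_tri(2). ✓ Equality does not hold at z = 2 (the coefficients have mixed signs, so the terms do not all align in phase there).

M_tri(2) = 12; |p(2)| = 8; equality at z=2: no.


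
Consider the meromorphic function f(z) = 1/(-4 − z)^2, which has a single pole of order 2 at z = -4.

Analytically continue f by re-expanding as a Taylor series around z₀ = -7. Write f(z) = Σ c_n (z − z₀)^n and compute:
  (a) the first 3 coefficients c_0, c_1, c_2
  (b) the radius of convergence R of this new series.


Let w = z − z₀, so z = z₀ + w.
Then -4 − z = -4 − (z₀ + w) = (-4 − z₀) − w = 3 − w.
f(z) = 1/(3 − w)^2 = (1/(3)^2) · (1 − w/(3))^{−2}.
By the binomial series (1−u)^{−2} = Σ_{n≥0} C(n+1, 1) u^n for |u|<1, with u = w/(3):
  c_n = C(n+1, 1) / (3)^(n+2).
  c_0 = 1/(3)^2 = 1/9.
  c_1 = 2/(3)^3 = 2/27.
  c_2 = 3/(3)^4 = 1/27.
The series is valid for |w/d| < 1, i.e. |z − z₀| < |d|.
Radius of convergence: R = |-4 − z₀| = |3| = 3 (distance from z₀ to the singularity z = -4).

c_0 = 1/9, c_1 = 2/27, c_2 = 1/27; R = 3.


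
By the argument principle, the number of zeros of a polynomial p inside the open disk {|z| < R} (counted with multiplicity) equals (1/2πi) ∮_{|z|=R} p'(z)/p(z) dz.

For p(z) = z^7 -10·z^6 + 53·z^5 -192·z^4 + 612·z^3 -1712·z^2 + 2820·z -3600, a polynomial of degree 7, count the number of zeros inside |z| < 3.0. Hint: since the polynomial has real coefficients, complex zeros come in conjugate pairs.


The zeros of p are: (3 + 3i), (3 - 3i), 4, (-1 + 3i), (-1 - 3i), (1 + 2i), (1 - 2i).
Their magnitudes are: 4.243, 4.243, 4, 3.162, 3.162, 2.236, 2.236.
Zeros with |z| < R = 3.0: (1 + 2i), (1 - 2i).
Count = 2.
By the argument principle, (1/2πi) ∮_{|z|=R} p'(z)/p(z) dz equals exactly this count.

Number of zeros inside |z| < 3.0: 2.


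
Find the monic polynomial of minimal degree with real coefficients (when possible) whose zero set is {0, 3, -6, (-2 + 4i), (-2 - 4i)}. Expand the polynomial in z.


The polynomial is p(z) = ∏_{α ∈ S} (z − α), where S = {0, 3, -6, (-2 + 4i), (-2 - 4i)}.
Expanding the product yields: p(z) = z^5 + 7·z^4 + 14·z^3 -12·z^2 -360·z.
Note conjugate pairs combine to real quadratics: (z − (-2+4i))(z − (-2−4i)) = z² + 4z + 20.
The resulting polynomial has degree 5 and real coefficients as required.

p(z) = z^5 + 7·z^4 + 14·z^3 -12·z^2 -360·z.


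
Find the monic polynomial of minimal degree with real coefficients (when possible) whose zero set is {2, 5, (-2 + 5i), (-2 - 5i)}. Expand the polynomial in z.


The polynomial is p(z) = ∏_{α ∈ S} (z − α), where S = {2, 5, (-2 + 5i), (-2 - 5i)}.
Expanding the product yields: p(z) = z^4 -3·z^3 + 11·z^2 -163·z + 290.
Note conjugate pairs combine to real quadratics: (z − (-2+5i))(z − (-2−5i)) = z² + 4z + 29.
The resulting polynomial has degree 4 and real coefficients as required.

p(z) = z^4 -3·z^3 + 11·z^2 -163·z + 290.


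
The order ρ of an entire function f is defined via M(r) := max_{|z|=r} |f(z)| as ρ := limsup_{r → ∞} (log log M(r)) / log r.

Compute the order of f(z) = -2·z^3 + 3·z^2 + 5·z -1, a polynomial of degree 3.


|f(z)| ≤ Σ|c_k|·r^k = O(r^3) as r → ∞. Polynomial growth is O(e^{r^ε}) for every ε > 0 (since r^3/e^{r^ε} → 0), so ρ ≤ ε for all ε > 0, i.e. ρ = 0. Every nonconstant polynomial has order 0.
Therefore ρ = 0.

Order ρ = 0.


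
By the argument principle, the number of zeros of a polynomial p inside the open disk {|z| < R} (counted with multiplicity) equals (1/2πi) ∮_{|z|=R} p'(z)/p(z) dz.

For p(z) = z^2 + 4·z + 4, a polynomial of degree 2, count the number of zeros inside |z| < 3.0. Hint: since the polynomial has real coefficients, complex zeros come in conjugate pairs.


The zeros of p are: -2, -2.
Their magnitudes are: 2, 2.
Zeros with |z| < R = 3.0: -2, -2.
Count = 2.
By the argument principle, (1/2πi) ∮_{|z|=R} p'(z)/p(z) dz equals exactly this count.

Number of zeros inside |z| < 3.0: 2.


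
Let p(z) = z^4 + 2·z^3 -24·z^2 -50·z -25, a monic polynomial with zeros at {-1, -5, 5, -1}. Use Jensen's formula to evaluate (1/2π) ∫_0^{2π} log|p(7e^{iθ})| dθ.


Zeros: -5, -1, -1, 5; r = 7.
Inside |z| < r: -5, -1, -1, 5. Outside (|z| ≥ r): ∅.
p(0) = -25, so log|p(0)| = log(25) = 3.2189.
Apply Jensen: I(r) = log|p(0)| + Σ_k log(r/|z_k|), summed over zeros inside |z| < r.
  log(r/|z_k|) for z_k = -1: log(7/1) = 1.9459
  log(r/|z_k|) for z_k = -5: log(7/5) = 0.3365
  log(r/|z_k|) for z_k = 5: log(7/5) = 0.3365
  log(r/|z_k|) for z_k = -1: log(7/1) = 1.9459
Sum over inside zeros: 4.5648.
I(r) = log|p(0)| + (inside sum) = 3.2189 + 4.5648 = 7.7836.
Closed form (all zeros inside, monic): I(r) = n·log(r) = 4·log(7) = 7.7836. ✓

I(r) ≈ 7.7836.
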